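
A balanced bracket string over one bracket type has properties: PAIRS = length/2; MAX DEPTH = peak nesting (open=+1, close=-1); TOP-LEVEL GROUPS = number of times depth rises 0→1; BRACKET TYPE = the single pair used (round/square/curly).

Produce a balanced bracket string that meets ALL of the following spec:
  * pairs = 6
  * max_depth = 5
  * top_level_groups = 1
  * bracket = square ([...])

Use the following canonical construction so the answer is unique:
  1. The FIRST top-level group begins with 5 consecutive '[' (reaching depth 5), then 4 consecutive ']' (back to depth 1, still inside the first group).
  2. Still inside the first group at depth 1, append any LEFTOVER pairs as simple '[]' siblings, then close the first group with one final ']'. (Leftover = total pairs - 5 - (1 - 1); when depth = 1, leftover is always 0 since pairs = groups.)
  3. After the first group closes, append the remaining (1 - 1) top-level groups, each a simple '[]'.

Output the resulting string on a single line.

Answer: [[[[[]]]][]]

Derivation:
Spec: pairs=6 depth=5 groups=1
Leftover pairs = 6 - 5 - (1-1) = 1
First group: deep chain of depth 5 + 1 sibling pairs
Remaining 0 groups: simple '[]' each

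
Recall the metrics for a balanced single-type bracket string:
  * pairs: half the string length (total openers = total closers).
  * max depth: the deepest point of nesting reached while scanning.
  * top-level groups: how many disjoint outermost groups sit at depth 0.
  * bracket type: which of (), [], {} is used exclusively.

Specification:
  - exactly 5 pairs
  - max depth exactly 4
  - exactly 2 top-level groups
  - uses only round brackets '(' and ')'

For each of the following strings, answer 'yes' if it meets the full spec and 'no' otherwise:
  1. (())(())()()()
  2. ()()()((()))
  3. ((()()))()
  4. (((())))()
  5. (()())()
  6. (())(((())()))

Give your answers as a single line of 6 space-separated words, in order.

String 1 '(())(())()()()': depth seq [1 2 1 0 1 2 1 0 1 0 1 0 1 0]
  -> pairs=7 depth=2 groups=5 -> no
String 2 '()()()((()))': depth seq [1 0 1 0 1 0 1 2 3 2 1 0]
  -> pairs=6 depth=3 groups=4 -> no
String 3 '((()()))()': depth seq [1 2 3 2 3 2 1 0 1 0]
  -> pairs=5 depth=3 groups=2 -> no
String 4 '(((())))()': depth seq [1 2 3 4 3 2 1 0 1 0]
  -> pairs=5 depth=4 groups=2 -> yes
String 5 '(()())()': depth seq [1 2 1 2 1 0 1 0]
  -> pairs=4 depth=2 groups=2 -> no
String 6 '(())(((())()))': depth seq [1 2 1 0 1 2 3 4 3 2 3 2 1 0]
  -> pairs=7 depth=4 groups=2 -> no

Answer: no no no yes no no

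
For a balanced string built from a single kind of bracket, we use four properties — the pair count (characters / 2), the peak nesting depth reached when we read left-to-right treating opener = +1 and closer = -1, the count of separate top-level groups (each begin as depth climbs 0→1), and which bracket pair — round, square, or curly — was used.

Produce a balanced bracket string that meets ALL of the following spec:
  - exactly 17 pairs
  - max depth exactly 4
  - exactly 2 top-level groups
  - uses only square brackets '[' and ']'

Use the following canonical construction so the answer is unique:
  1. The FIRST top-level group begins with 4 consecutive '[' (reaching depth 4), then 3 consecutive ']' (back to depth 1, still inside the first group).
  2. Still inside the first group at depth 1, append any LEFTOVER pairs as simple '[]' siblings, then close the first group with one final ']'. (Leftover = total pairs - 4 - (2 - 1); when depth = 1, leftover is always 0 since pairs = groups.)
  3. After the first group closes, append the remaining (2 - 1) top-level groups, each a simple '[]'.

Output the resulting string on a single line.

Spec: pairs=17 depth=4 groups=2
Leftover pairs = 17 - 4 - (2-1) = 12
First group: deep chain of depth 4 + 12 sibling pairs
Remaining 1 groups: simple '[]' each

Answer: [[[[]]][][][][][][][][][][][][]][]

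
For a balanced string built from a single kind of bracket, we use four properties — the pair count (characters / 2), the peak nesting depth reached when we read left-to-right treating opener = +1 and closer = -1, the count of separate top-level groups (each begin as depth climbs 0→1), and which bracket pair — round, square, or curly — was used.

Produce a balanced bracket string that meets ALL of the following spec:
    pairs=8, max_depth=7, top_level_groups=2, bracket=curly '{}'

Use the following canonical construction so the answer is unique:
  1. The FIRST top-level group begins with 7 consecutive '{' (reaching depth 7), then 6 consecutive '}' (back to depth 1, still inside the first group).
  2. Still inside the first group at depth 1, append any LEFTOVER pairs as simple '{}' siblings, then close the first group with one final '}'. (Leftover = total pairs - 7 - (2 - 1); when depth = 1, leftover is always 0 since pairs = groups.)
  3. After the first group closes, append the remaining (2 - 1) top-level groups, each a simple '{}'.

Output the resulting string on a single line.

Spec: pairs=8 depth=7 groups=2
Leftover pairs = 8 - 7 - (2-1) = 0
First group: deep chain of depth 7 + 0 sibling pairs
Remaining 1 groups: simple '{}' each

Answer: {{{{{{{}}}}}}}{}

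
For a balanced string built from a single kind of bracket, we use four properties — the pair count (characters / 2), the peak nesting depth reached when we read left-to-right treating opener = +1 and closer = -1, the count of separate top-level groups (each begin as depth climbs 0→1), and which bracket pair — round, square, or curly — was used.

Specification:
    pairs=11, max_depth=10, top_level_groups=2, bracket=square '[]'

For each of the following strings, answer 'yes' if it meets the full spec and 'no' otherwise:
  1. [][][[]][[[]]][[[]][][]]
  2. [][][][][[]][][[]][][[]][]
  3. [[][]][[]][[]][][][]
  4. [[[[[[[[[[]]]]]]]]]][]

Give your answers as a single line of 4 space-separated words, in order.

Answer: no no no yes

Derivation:
String 1 '[][][[]][[[]]][[[]][][]]': depth seq [1 0 1 0 1 2 1 0 1 2 3 2 1 0 1 2 3 2 1 2 1 2 1 0]
  -> pairs=12 depth=3 groups=5 -> no
String 2 '[][][][][[]][][[]][][[]][]': depth seq [1 0 1 0 1 0 1 0 1 2 1 0 1 0 1 2 1 0 1 0 1 2 1 0 1 0]
  -> pairs=13 depth=2 groups=10 -> no
String 3 '[[][]][[]][[]][][][]': depth seq [1 2 1 2 1 0 1 2 1 0 1 2 1 0 1 0 1 0 1 0]
  -> pairs=10 depth=2 groups=6 -> no
String 4 '[[[[[[[[[[]]]]]]]]]][]': depth seq [1 2 3 4 5 6 7 8 9 10 9 8 7 6 5 4 3 2 1 0 1 0]
  -> pairs=11 depth=10 groups=2 -> yes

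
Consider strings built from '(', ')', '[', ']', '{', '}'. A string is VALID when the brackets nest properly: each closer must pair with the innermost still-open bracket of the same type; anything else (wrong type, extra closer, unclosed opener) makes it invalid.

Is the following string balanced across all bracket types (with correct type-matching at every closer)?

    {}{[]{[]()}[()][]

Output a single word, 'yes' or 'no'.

pos 0: push '{'; stack = {
pos 1: '}' matches '{'; pop; stack = (empty)
pos 2: push '{'; stack = {
pos 3: push '['; stack = {[
pos 4: ']' matches '['; pop; stack = {
pos 5: push '{'; stack = {{
pos 6: push '['; stack = {{[
pos 7: ']' matches '['; pop; stack = {{
pos 8: push '('; stack = {{(
pos 9: ')' matches '('; pop; stack = {{
pos 10: '}' matches '{'; pop; stack = {
pos 11: push '['; stack = {[
pos 12: push '('; stack = {[(
pos 13: ')' matches '('; pop; stack = {[
pos 14: ']' matches '['; pop; stack = {
pos 15: push '['; stack = {[
pos 16: ']' matches '['; pop; stack = {
end: stack still non-empty ({) → INVALID
Verdict: unclosed openers at end: { → no

Answer: no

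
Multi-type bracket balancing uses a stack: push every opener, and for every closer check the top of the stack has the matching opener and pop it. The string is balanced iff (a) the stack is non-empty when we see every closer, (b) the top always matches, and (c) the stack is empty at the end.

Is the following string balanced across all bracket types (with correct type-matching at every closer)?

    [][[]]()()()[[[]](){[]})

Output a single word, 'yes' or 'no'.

pos 0: push '['; stack = [
pos 1: ']' matches '['; pop; stack = (empty)
pos 2: push '['; stack = [
pos 3: push '['; stack = [[
pos 4: ']' matches '['; pop; stack = [
pos 5: ']' matches '['; pop; stack = (empty)
pos 6: push '('; stack = (
pos 7: ')' matches '('; pop; stack = (empty)
pos 8: push '('; stack = (
pos 9: ')' matches '('; pop; stack = (empty)
pos 10: push '('; stack = (
pos 11: ')' matches '('; pop; stack = (empty)
pos 12: push '['; stack = [
pos 13: push '['; stack = [[
pos 14: push '['; stack = [[[
pos 15: ']' matches '['; pop; stack = [[
pos 16: ']' matches '['; pop; stack = [
pos 17: push '('; stack = [(
pos 18: ')' matches '('; pop; stack = [
pos 19: push '{'; stack = [{
pos 20: push '['; stack = [{[
pos 21: ']' matches '['; pop; stack = [{
pos 22: '}' matches '{'; pop; stack = [
pos 23: saw closer ')' but top of stack is '[' (expected ']') → INVALID
Verdict: type mismatch at position 23: ')' closes '[' → no

Answer: no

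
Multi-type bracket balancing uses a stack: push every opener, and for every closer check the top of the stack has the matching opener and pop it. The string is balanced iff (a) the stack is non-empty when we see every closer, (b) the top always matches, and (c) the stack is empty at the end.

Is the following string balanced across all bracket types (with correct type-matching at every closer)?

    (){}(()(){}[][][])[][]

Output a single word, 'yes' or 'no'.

Answer: yes

Derivation:
pos 0: push '('; stack = (
pos 1: ')' matches '('; pop; stack = (empty)
pos 2: push '{'; stack = {
pos 3: '}' matches '{'; pop; stack = (empty)
pos 4: push '('; stack = (
pos 5: push '('; stack = ((
pos 6: ')' matches '('; pop; stack = (
pos 7: push '('; stack = ((
pos 8: ')' matches '('; pop; stack = (
pos 9: push '{'; stack = ({
pos 10: '}' matches '{'; pop; stack = (
pos 11: push '['; stack = ([
pos 12: ']' matches '['; pop; stack = (
pos 13: push '['; stack = ([
pos 14: ']' matches '['; pop; stack = (
pos 15: push '['; stack = ([
pos 16: ']' matches '['; pop; stack = (
pos 17: ')' matches '('; pop; stack = (empty)
pos 18: push '['; stack = [
pos 19: ']' matches '['; pop; stack = (empty)
pos 20: push '['; stack = [
pos 21: ']' matches '['; pop; stack = (empty)
end: stack empty → VALID
Verdict: properly nested → yes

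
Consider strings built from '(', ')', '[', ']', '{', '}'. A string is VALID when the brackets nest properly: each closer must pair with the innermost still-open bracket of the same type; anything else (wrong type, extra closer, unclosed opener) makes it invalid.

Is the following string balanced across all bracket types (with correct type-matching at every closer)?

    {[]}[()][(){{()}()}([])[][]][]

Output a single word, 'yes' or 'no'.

Answer: yes

Derivation:
pos 0: push '{'; stack = {
pos 1: push '['; stack = {[
pos 2: ']' matches '['; pop; stack = {
pos 3: '}' matches '{'; pop; stack = (empty)
pos 4: push '['; stack = [
pos 5: push '('; stack = [(
pos 6: ')' matches '('; pop; stack = [
pos 7: ']' matches '['; pop; stack = (empty)
pos 8: push '['; stack = [
pos 9: push '('; stack = [(
pos 10: ')' matches '('; pop; stack = [
pos 11: push '{'; stack = [{
pos 12: push '{'; stack = [{{
pos 13: push '('; stack = [{{(
pos 14: ')' matches '('; pop; stack = [{{
pos 15: '}' matches '{'; pop; stack = [{
pos 16: push '('; stack = [{(
pos 17: ')' matches '('; pop; stack = [{
pos 18: '}' matches '{'; pop; stack = [
pos 19: push '('; stack = [(
pos 20: push '['; stack = [([
pos 21: ']' matches '['; pop; stack = [(
pos 22: ')' matches '('; pop; stack = [
pos 23: push '['; stack = [[
pos 24: ']' matches '['; pop; stack = [
pos 25: push '['; stack = [[
pos 26: ']' matches '['; pop; stack = [
pos 27: ']' matches '['; pop; stack = (empty)
pos 28: push '['; stack = [
pos 29: ']' matches '['; pop; stack = (empty)
end: stack empty → VALID
Verdict: properly nested → yes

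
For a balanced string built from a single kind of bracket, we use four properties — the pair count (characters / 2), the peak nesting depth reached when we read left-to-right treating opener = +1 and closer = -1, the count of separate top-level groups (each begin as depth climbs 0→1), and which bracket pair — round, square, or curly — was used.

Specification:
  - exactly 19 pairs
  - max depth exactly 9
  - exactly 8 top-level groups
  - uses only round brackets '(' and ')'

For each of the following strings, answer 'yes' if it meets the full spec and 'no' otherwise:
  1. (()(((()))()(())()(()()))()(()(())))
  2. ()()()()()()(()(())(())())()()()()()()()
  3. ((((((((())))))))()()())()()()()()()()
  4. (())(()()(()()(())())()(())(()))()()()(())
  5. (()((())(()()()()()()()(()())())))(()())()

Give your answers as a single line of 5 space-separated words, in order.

Answer: no no yes no no

Derivation:
String 1 '(()(((()))()(())()(()()))()(()(())))': depth seq [1 2 1 2 3 4 5 4 3 2 3 2 3 4 3 2 3 2 3 4 3 4 3 2 1 2 1 2 3 2 3 4 3 2 1 0]
  -> pairs=18 depth=5 groups=1 -> no
String 2 '()()()()()()(()(())(())())()()()()()()()': depth seq [1 0 1 0 1 0 1 0 1 0 1 0 1 2 1 2 3 2 1 2 3 2 1 2 1 0 1 0 1 0 1 0 1 0 1 0 1 0 1 0]
  -> pairs=20 depth=3 groups=14 -> no
String 3 '((((((((())))))))()()())()()()()()()()': depth seq [1 2 3 4 5 6 7 8 9 8 7 6 5 4 3 2 1 2 1 2 1 2 1 0 1 0 1 0 1 0 1 0 1 0 1 0 1 0]
  -> pairs=19 depth=9 groups=8 -> yes
String 4 '(())(()()(()()(())())()(())(()))()()()(())': depth seq [1 2 1 0 1 2 1 2 1 2 3 2 3 2 3 4 3 2 3 2 1 2 1 2 3 2 1 2 3 2 1 0 1 0 1 0 1 0 1 2 1 0]
  -> pairs=21 depth=4 groups=6 -> no
String 5 '(()((())(()()()()()()()(()())())))(()())()': depth seq [1 2 1 2 3 4 3 2 3 4 3 4 3 4 3 4 3 4 3 4 3 4 3 4 5 4 5 4 3 4 3 2 1 0 1 2 1 2 1 0 1 0]
  -> pairs=21 depth=5 groups=3 -> no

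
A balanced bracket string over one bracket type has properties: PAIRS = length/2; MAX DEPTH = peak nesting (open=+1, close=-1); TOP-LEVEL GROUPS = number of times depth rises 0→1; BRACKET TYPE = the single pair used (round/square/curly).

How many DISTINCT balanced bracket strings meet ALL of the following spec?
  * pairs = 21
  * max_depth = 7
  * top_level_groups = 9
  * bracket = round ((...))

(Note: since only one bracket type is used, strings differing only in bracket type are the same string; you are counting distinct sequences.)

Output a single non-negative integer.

Spec: pairs=21 depth=7 groups=9
Count(depth <= 7) = 95558616
Count(depth <= 6) = 91913796
Count(depth == 7) = 95558616 - 91913796 = 3644820

Answer: 3644820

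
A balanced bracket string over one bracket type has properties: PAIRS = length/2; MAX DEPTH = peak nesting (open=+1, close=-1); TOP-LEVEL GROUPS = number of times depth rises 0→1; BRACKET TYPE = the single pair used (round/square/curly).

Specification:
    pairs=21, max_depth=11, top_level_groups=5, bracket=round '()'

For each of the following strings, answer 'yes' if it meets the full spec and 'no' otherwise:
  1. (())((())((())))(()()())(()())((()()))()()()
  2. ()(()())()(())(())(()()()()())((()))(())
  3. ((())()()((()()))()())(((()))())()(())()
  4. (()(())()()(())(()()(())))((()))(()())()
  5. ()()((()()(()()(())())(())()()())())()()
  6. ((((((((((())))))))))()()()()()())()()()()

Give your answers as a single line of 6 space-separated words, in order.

String 1 '(())((())((())))(()()())(()())((()()))()()()': depth seq [1 2 1 0 1 2 3 2 1 2 3 4 3 2 1 0 1 2 1 2 1 2 1 0 1 2 1 2 1 0 1 2 3 2 3 2 1 0 1 0 1 0 1 0]
  -> pairs=22 depth=4 groups=8 -> no
String 2 '()(()())()(())(())(()()()()())((()))(())': depth seq [1 0 1 2 1 2 1 0 1 0 1 2 1 0 1 2 1 0 1 2 1 2 1 2 1 2 1 2 1 0 1 2 3 2 1 0 1 2 1 0]
  -> pairs=20 depth=3 groups=8 -> no
String 3 '((())()()((()()))()())(((()))())()(())()': depth seq [1 2 3 2 1 2 1 2 1 2 3 4 3 4 3 2 1 2 1 2 1 0 1 2 3 4 3 2 1 2 1 0 1 0 1 2 1 0 1 0]
  -> pairs=20 depth=4 groups=5 -> no
String 4 '(()(())()()(())(()()(())))((()))(()())()': depth seq [1 2 1 2 3 2 1 2 1 2 1 2 3 2 1 2 3 2 3 2 3 4 3 2 1 0 1 2 3 2 1 0 1 2 1 2 1 0 1 0]
  -> pairs=20 depth=4 groups=4 -> no
String 5 '()()((()()(()()(())())(())()()())())()()': depth seq [1 0 1 0 1 2 3 2 3 2 3 4 3 4 3 4 5 4 3 4 3 2 3 4 3 2 3 2 3 2 3 2 1 2 1 0 1 0 1 0]
  -> pairs=20 depth=5 groups=5 -> no
String 6 '((((((((((())))))))))()()()()()())()()()()': depth seq [1 2 3 4 5 6 7 8 9 10 11 10 9 8 7 6 5 4 3 2 1 2 1 2 1 2 1 2 1 2 1 2 1 0 1 0 1 0 1 0 1 0]
  -> pairs=21 depth=11 groups=5 -> yes

Answer: no no no no no yes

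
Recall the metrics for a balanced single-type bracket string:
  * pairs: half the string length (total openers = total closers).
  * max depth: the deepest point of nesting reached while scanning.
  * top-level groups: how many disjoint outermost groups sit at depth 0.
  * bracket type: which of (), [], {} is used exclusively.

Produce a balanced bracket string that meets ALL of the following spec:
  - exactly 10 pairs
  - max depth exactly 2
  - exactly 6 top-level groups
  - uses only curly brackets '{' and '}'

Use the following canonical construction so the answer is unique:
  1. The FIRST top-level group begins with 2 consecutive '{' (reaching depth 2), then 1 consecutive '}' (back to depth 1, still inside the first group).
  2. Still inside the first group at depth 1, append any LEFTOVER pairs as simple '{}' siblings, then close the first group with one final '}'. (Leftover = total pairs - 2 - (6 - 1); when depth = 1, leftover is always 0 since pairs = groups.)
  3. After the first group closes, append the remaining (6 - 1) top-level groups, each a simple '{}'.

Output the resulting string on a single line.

Spec: pairs=10 depth=2 groups=6
Leftover pairs = 10 - 2 - (6-1) = 3
First group: deep chain of depth 2 + 3 sibling pairs
Remaining 5 groups: simple '{}' each

Answer: {{}{}{}{}}{}{}{}{}{}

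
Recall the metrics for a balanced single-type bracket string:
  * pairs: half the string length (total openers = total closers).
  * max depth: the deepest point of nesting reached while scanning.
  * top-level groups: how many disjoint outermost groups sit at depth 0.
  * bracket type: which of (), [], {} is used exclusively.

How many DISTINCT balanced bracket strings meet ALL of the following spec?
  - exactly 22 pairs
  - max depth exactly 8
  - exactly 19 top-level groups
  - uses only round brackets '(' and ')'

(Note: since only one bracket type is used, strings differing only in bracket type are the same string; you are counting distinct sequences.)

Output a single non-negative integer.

Answer: 0

Derivation:
Spec: pairs=22 depth=8 groups=19
Count(depth <= 8) = 1748
Count(depth <= 7) = 1748
Count(depth == 8) = 1748 - 1748 = 0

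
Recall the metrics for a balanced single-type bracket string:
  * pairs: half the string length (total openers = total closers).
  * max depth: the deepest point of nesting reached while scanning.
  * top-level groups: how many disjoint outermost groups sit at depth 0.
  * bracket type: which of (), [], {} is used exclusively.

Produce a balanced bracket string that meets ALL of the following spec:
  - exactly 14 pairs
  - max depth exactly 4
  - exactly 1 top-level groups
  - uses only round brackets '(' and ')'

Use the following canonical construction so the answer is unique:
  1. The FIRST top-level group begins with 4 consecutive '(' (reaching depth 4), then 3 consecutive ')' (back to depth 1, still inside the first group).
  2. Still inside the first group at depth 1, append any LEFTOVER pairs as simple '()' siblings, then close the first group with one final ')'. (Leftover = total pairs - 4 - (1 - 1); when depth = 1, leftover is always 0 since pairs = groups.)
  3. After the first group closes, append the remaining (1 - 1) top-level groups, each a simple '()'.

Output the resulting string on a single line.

Answer: (((()))()()()()()()()()()())

Derivation:
Spec: pairs=14 depth=4 groups=1
Leftover pairs = 14 - 4 - (1-1) = 10
First group: deep chain of depth 4 + 10 sibling pairs
Remaining 0 groups: simple '()' each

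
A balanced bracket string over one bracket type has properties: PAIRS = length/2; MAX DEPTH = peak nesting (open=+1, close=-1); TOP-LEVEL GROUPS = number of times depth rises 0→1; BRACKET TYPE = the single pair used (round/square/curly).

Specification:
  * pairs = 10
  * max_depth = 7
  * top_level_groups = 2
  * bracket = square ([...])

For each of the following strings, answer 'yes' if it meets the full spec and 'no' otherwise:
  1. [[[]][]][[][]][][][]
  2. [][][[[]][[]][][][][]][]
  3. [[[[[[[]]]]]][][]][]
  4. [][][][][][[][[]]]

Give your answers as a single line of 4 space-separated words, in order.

String 1 '[[[]][]][[][]][][][]': depth seq [1 2 3 2 1 2 1 0 1 2 1 2 1 0 1 0 1 0 1 0]
  -> pairs=10 depth=3 groups=5 -> no
String 2 '[][][[[]][[]][][][][]][]': depth seq [1 0 1 0 1 2 3 2 1 2 3 2 1 2 1 2 1 2 1 2 1 0 1 0]
  -> pairs=12 depth=3 groups=4 -> no
String 3 '[[[[[[[]]]]]][][]][]': depth seq [1 2 3 4 5 6 7 6 5 4 3 2 1 2 1 2 1 0 1 0]
  -> pairs=10 depth=7 groups=2 -> yes
String 4 '[][][][][][[][[]]]': depth seq [1 0 1 0 1 0 1 0 1 0 1 2 1 2 3 2 1 0]
  -> pairs=9 depth=3 groups=6 -> no

Answer: no no yes no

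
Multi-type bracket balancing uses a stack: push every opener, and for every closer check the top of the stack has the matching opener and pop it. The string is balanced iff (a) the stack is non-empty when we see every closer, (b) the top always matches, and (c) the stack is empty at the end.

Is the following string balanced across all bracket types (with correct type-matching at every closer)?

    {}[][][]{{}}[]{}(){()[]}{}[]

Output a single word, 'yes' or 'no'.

pos 0: push '{'; stack = {
pos 1: '}' matches '{'; pop; stack = (empty)
pos 2: push '['; stack = [
pos 3: ']' matches '['; pop; stack = (empty)
pos 4: push '['; stack = [
pos 5: ']' matches '['; pop; stack = (empty)
pos 6: push '['; stack = [
pos 7: ']' matches '['; pop; stack = (empty)
pos 8: push '{'; stack = {
pos 9: push '{'; stack = {{
pos 10: '}' matches '{'; pop; stack = {
pos 11: '}' matches '{'; pop; stack = (empty)
pos 12: push '['; stack = [
pos 13: ']' matches '['; pop; stack = (empty)
pos 14: push '{'; stack = {
pos 15: '}' matches '{'; pop; stack = (empty)
pos 16: push '('; stack = (
pos 17: ')' matches '('; pop; stack = (empty)
pos 18: push '{'; stack = {
pos 19: push '('; stack = {(
pos 20: ')' matches '('; pop; stack = {
pos 21: push '['; stack = {[
pos 22: ']' matches '['; pop; stack = {
pos 23: '}' matches '{'; pop; stack = (empty)
pos 24: push '{'; stack = {
pos 25: '}' matches '{'; pop; stack = (empty)
pos 26: push '['; stack = [
pos 27: ']' matches '['; pop; stack = (empty)
end: stack empty → VALID
Verdict: properly nested → yes

Answer: yes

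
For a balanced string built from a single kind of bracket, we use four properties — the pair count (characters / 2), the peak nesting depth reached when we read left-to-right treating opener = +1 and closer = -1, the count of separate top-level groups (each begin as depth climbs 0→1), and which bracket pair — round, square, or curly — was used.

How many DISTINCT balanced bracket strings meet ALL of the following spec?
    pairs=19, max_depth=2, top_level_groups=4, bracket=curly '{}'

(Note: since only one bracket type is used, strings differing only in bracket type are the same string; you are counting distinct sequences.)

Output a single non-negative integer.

Spec: pairs=19 depth=2 groups=4
Count(depth <= 2) = 816
Count(depth <= 1) = 0
Count(depth == 2) = 816 - 0 = 816

Answer: 816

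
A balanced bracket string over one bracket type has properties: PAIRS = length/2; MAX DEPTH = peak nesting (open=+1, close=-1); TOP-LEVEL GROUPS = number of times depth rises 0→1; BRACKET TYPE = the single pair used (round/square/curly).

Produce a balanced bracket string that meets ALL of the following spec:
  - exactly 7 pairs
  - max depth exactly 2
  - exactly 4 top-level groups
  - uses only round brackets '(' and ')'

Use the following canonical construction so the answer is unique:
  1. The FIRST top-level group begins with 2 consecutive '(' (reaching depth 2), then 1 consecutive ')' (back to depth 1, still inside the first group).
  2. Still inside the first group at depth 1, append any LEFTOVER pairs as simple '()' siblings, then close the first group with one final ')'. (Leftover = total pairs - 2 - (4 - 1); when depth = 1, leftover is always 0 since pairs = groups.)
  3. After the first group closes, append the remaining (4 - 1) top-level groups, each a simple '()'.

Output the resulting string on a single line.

Spec: pairs=7 depth=2 groups=4
Leftover pairs = 7 - 2 - (4-1) = 2
First group: deep chain of depth 2 + 2 sibling pairs
Remaining 3 groups: simple '()' each

Answer: (()()())()()()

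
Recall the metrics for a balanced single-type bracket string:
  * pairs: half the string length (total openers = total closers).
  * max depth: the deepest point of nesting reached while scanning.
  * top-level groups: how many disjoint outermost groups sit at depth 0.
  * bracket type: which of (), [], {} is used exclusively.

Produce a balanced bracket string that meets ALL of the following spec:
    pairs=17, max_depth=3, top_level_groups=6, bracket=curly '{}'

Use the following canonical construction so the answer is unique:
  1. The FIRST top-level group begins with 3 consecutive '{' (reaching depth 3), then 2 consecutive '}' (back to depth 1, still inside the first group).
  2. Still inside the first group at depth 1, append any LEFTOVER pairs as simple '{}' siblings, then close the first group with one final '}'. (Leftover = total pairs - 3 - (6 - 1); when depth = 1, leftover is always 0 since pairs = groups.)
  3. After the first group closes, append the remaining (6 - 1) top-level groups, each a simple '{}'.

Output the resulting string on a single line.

Answer: {{{}}{}{}{}{}{}{}{}{}{}}{}{}{}{}{}

Derivation:
Spec: pairs=17 depth=3 groups=6
Leftover pairs = 17 - 3 - (6-1) = 9
First group: deep chain of depth 3 + 9 sibling pairs
Remaining 5 groups: simple '{}' each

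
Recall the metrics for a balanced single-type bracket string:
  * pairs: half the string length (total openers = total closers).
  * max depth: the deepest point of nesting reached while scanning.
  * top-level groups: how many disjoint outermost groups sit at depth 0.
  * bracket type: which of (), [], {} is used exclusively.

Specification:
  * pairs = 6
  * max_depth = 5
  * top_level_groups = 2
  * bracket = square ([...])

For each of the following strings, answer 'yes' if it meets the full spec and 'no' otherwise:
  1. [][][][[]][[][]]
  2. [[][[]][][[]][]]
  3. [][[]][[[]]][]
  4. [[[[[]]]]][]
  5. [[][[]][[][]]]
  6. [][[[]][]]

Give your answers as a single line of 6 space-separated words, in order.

Answer: no no no yes no no

Derivation:
String 1 '[][][][[]][[][]]': depth seq [1 0 1 0 1 0 1 2 1 0 1 2 1 2 1 0]
  -> pairs=8 depth=2 groups=5 -> no
String 2 '[[][[]][][[]][]]': depth seq [1 2 1 2 3 2 1 2 1 2 3 2 1 2 1 0]
  -> pairs=8 depth=3 groups=1 -> no
String 3 '[][[]][[[]]][]': depth seq [1 0 1 2 1 0 1 2 3 2 1 0 1 0]
  -> pairs=7 depth=3 groups=4 -> no
String 4 '[[[[[]]]]][]': depth seq [1 2 3 4 5 4 3 2 1 0 1 0]
  -> pairs=6 depth=5 groups=2 -> yes
String 5 '[[][[]][[][]]]': depth seq [1 2 1 2 3 2 1 2 3 2 3 2 1 0]
  -> pairs=7 depth=3 groups=1 -> no
String 6 '[][[[]][]]': depth seq [1 0 1 2 3 2 1 2 1 0]
  -> pairs=5 depth=3 groups=2 -> no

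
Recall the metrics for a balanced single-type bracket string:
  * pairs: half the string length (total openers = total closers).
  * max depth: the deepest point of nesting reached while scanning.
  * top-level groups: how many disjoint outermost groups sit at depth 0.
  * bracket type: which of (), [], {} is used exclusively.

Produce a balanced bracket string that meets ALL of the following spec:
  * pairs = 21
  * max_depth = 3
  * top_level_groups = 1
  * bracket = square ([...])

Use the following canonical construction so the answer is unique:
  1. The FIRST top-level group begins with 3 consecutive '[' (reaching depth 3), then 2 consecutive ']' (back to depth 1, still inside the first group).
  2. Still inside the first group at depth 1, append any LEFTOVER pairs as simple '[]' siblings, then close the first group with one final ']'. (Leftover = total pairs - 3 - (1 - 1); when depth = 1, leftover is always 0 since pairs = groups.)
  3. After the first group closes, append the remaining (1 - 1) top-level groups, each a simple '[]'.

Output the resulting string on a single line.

Spec: pairs=21 depth=3 groups=1
Leftover pairs = 21 - 3 - (1-1) = 18
First group: deep chain of depth 3 + 18 sibling pairs
Remaining 0 groups: simple '[]' each

Answer: [[[]][][][][][][][][][][][][][][][][][][]]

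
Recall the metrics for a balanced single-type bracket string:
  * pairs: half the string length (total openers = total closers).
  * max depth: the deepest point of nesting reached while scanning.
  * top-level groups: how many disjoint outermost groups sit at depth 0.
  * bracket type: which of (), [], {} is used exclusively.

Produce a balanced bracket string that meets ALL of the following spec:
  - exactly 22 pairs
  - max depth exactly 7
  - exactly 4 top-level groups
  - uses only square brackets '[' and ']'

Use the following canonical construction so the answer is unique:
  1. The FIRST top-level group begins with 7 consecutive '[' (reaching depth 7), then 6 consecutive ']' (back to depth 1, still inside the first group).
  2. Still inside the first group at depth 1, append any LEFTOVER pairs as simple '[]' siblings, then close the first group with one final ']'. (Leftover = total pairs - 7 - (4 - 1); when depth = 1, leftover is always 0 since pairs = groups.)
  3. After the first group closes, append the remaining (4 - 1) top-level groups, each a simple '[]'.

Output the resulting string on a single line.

Spec: pairs=22 depth=7 groups=4
Leftover pairs = 22 - 7 - (4-1) = 12
First group: deep chain of depth 7 + 12 sibling pairs
Remaining 3 groups: simple '[]' each

Answer: [[[[[[[]]]]]][][][][][][][][][][][][]][][][]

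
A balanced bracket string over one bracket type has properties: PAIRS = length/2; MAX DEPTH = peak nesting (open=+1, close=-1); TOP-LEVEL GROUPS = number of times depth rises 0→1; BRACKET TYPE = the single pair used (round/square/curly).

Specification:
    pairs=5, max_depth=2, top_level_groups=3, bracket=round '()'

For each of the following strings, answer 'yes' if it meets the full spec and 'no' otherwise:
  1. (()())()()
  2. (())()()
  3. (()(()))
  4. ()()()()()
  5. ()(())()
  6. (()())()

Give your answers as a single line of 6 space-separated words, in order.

Answer: yes no no no no no

Derivation:
String 1 '(()())()()': depth seq [1 2 1 2 1 0 1 0 1 0]
  -> pairs=5 depth=2 groups=3 -> yes
String 2 '(())()()': depth seq [1 2 1 0 1 0 1 0]
  -> pairs=4 depth=2 groups=3 -> no
String 3 '(()(()))': depth seq [1 2 1 2 3 2 1 0]
  -> pairs=4 depth=3 groups=1 -> no
String 4 '()()()()()': depth seq [1 0 1 0 1 0 1 0 1 0]
  -> pairs=5 depth=1 groups=5 -> no
String 5 '()(())()': depth seq [1 0 1 2 1 0 1 0]
  -> pairs=4 depth=2 groups=3 -> no
String 6 '(()())()': depth seq [1 2 1 2 1 0 1 0]
  -> pairs=4 depth=2 groups=2 -> no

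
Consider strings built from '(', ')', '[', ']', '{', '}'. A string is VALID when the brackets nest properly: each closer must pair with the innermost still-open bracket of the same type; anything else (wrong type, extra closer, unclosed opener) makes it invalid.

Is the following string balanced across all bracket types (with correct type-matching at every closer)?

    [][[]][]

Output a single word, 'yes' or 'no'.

pos 0: push '['; stack = [
pos 1: ']' matches '['; pop; stack = (empty)
pos 2: push '['; stack = [
pos 3: push '['; stack = [[
pos 4: ']' matches '['; pop; stack = [
pos 5: ']' matches '['; pop; stack = (empty)
pos 6: push '['; stack = [
pos 7: ']' matches '['; pop; stack = (empty)
end: stack empty → VALID
Verdict: properly nested → yes

Answer: yes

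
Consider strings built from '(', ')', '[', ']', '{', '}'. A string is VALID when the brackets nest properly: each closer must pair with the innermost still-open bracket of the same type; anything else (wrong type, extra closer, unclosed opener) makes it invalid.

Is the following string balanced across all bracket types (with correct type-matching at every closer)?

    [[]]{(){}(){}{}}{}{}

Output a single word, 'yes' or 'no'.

pos 0: push '['; stack = [
pos 1: push '['; stack = [[
pos 2: ']' matches '['; pop; stack = [
pos 3: ']' matches '['; pop; stack = (empty)
pos 4: push '{'; stack = {
pos 5: push '('; stack = {(
pos 6: ')' matches '('; pop; stack = {
pos 7: push '{'; stack = {{
pos 8: '}' matches '{'; pop; stack = {
pos 9: push '('; stack = {(
pos 10: ')' matches '('; pop; stack = {
pos 11: push '{'; stack = {{
pos 12: '}' matches '{'; pop; stack = {
pos 13: push '{'; stack = {{
pos 14: '}' matches '{'; pop; stack = {
pos 15: '}' matches '{'; pop; stack = (empty)
pos 16: push '{'; stack = {
pos 17: '}' matches '{'; pop; stack = (empty)
pos 18: push '{'; stack = {
pos 19: '}' matches '{'; pop; stack = (empty)
end: stack empty → VALID
Verdict: properly nested → yes

Answer: yes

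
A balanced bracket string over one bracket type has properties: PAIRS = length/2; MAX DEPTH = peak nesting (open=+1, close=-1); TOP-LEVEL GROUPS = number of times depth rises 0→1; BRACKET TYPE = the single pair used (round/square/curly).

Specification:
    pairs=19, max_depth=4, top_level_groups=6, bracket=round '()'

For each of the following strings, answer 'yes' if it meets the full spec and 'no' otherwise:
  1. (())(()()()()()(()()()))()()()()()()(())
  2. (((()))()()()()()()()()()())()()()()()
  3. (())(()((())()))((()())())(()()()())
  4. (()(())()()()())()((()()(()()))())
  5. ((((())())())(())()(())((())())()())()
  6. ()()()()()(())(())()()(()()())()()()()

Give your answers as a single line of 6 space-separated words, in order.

String 1 '(())(()()()()()(()()()))()()()()()()(())': depth seq [1 2 1 0 1 2 1 2 1 2 1 2 1 2 1 2 3 2 3 2 3 2 1 0 1 0 1 0 1 0 1 0 1 0 1 0 1 2 1 0]
  -> pairs=20 depth=3 groups=9 -> no
String 2 '(((()))()()()()()()()()()())()()()()()': depth seq [1 2 3 4 3 2 1 2 1 2 1 2 1 2 1 2 1 2 1 2 1 2 1 2 1 2 1 0 1 0 1 0 1 0 1 0 1 0]
  -> pairs=19 depth=4 groups=6 -> yes
String 3 '(())(()((())()))((()())())(()()()())': depth seq [1 2 1 0 1 2 1 2 3 4 3 2 3 2 1 0 1 2 3 2 3 2 1 2 1 0 1 2 1 2 1 2 1 2 1 0]
  -> pairs=18 depth=4 groups=4 -> no
String 4 '(()(())()()()())()((()()(()()))())': depth seq [1 2 1 2 3 2 1 2 1 2 1 2 1 2 1 0 1 0 1 2 3 2 3 2 3 4 3 4 3 2 1 2 1 0]
  -> pairs=17 depth=4 groups=3 -> no
String 5 '((((())())())(())()(())((())())()())()': depth seq [1 2 3 4 5 4 3 4 3 2 3 2 1 2 3 2 1 2 1 2 3 2 1 2 3 4 3 2 3 2 1 2 1 2 1 0 1 0]
  -> pairs=19 depth=5 groups=2 -> no
String 6 '()()()()()(())(())()()(()()())()()()()': depth seq [1 0 1 0 1 0 1 0 1 0 1 2 1 0 1 2 1 0 1 0 1 0 1 2 1 2 1 2 1 0 1 0 1 0 1 0 1 0]
  -> pairs=19 depth=2 groups=14 -> no

Answer: no yes no no no no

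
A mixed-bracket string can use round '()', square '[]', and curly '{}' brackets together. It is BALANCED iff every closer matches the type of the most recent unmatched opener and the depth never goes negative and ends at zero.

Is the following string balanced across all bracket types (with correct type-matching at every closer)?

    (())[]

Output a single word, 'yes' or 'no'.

pos 0: push '('; stack = (
pos 1: push '('; stack = ((
pos 2: ')' matches '('; pop; stack = (
pos 3: ')' matches '('; pop; stack = (empty)
pos 4: push '['; stack = [
pos 5: ']' matches '['; pop; stack = (empty)
end: stack empty → VALID
Verdict: properly nested → yes

Answer: yes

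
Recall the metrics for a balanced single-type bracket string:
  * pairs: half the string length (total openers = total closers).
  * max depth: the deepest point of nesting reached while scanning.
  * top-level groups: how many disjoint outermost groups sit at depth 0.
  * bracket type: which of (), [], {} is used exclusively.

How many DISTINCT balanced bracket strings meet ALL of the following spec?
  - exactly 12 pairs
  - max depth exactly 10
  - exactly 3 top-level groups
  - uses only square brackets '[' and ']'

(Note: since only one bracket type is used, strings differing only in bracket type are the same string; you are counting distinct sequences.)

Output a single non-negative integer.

Spec: pairs=12 depth=10 groups=3
Count(depth <= 10) = 41990
Count(depth <= 9) = 41987
Count(depth == 10) = 41990 - 41987 = 3

Answer: 3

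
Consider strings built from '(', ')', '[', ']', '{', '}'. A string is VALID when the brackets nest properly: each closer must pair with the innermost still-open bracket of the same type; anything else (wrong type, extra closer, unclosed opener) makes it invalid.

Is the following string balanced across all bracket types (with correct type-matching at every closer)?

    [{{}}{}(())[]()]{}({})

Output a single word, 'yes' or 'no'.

Answer: yes

Derivation:
pos 0: push '['; stack = [
pos 1: push '{'; stack = [{
pos 2: push '{'; stack = [{{
pos 3: '}' matches '{'; pop; stack = [{
pos 4: '}' matches '{'; pop; stack = [
pos 5: push '{'; stack = [{
pos 6: '}' matches '{'; pop; stack = [
pos 7: push '('; stack = [(
pos 8: push '('; stack = [((
pos 9: ')' matches '('; pop; stack = [(
pos 10: ')' matches '('; pop; stack = [
pos 11: push '['; stack = [[
pos 12: ']' matches '['; pop; stack = [
pos 13: push '('; stack = [(
pos 14: ')' matches '('; pop; stack = [
pos 15: ']' matches '['; pop; stack = (empty)
pos 16: push '{'; stack = {
pos 17: '}' matches '{'; pop; stack = (empty)
pos 18: push '('; stack = (
pos 19: push '{'; stack = ({
pos 20: '}' matches '{'; pop; stack = (
pos 21: ')' matches '('; pop; stack = (empty)
end: stack empty → VALID
Verdict: properly nested → yes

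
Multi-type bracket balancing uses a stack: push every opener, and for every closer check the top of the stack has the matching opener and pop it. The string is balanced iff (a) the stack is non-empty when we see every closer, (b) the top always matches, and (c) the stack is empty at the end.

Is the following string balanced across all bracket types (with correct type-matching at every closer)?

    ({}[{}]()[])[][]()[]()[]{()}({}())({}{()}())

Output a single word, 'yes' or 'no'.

pos 0: push '('; stack = (
pos 1: push '{'; stack = ({
pos 2: '}' matches '{'; pop; stack = (
pos 3: push '['; stack = ([
pos 4: push '{'; stack = ([{
pos 5: '}' matches '{'; pop; stack = ([
pos 6: ']' matches '['; pop; stack = (
pos 7: push '('; stack = ((
pos 8: ')' matches '('; pop; stack = (
pos 9: push '['; stack = ([
pos 10: ']' matches '['; pop; stack = (
pos 11: ')' matches '('; pop; stack = (empty)
pos 12: push '['; stack = [
pos 13: ']' matches '['; pop; stack = (empty)
pos 14: push '['; stack = [
pos 15: ']' matches '['; pop; stack = (empty)
pos 16: push '('; stack = (
pos 17: ')' matches '('; pop; stack = (empty)
pos 18: push '['; stack = [
pos 19: ']' matches '['; pop; stack = (empty)
pos 20: push '('; stack = (
pos 21: ')' matches '('; pop; stack = (empty)
pos 22: push '['; stack = [
pos 23: ']' matches '['; pop; stack = (empty)
pos 24: push '{'; stack = {
pos 25: push '('; stack = {(
pos 26: ')' matches '('; pop; stack = {
pos 27: '}' matches '{'; pop; stack = (empty)
pos 28: push '('; stack = (
pos 29: push '{'; stack = ({
pos 30: '}' matches '{'; pop; stack = (
pos 31: push '('; stack = ((
pos 32: ')' matches '('; pop; stack = (
pos 33: ')' matches '('; pop; stack = (empty)
pos 34: push '('; stack = (
pos 35: push '{'; stack = ({
pos 36: '}' matches '{'; pop; stack = (
pos 37: push '{'; stack = ({
pos 38: push '('; stack = ({(
pos 39: ')' matches '('; pop; stack = ({
pos 40: '}' matches '{'; pop; stack = (
pos 41: push '('; stack = ((
pos 42: ')' matches '('; pop; stack = (
pos 43: ')' matches '('; pop; stack = (empty)
end: stack empty → VALID
Verdict: properly nested → yes

Answer: yes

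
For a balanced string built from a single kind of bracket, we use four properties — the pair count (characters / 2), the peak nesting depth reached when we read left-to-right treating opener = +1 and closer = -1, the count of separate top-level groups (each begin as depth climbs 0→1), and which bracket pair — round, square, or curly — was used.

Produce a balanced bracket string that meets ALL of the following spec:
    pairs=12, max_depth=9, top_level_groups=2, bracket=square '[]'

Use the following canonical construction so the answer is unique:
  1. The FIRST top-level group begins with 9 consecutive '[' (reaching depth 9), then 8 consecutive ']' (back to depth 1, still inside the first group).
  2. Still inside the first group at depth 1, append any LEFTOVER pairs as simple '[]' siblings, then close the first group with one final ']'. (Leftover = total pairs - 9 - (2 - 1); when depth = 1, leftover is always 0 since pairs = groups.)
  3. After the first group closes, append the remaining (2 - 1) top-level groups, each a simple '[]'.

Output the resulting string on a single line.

Answer: [[[[[[[[[]]]]]]]][][]][]

Derivation:
Spec: pairs=12 depth=9 groups=2
Leftover pairs = 12 - 9 - (2-1) = 2
First group: deep chain of depth 9 + 2 sibling pairs
Remaining 1 groups: simple '[]' each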